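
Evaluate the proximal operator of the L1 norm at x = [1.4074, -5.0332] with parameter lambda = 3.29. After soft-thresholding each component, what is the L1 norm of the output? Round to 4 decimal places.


Soft-thresholding with lambda = 3.29:
prox(1.4074) = sign(1.4074)*max(|1.4074| - 3.29, 0) = 0.0
prox(-5.0332) = sign(-5.0332)*max(|-5.0332| - 3.29, 0) = -1.7432
prox(x) = [0.0, -1.7432]
||prox(x)||_1 = 0.0 + 1.7432 = 1.7432


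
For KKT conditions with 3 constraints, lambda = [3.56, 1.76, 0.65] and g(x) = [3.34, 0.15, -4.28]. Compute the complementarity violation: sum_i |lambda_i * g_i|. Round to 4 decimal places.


KKT complementary slackness check:
lambda_1 * g_1 = 3.56 * 3.34 = 11.8904
lambda_2 * g_2 = 1.76 * 0.15 = 0.264
lambda_3 * g_3 = 0.65 * -4.28 = -2.782
Total violation = 11.8904 + 0.264 + 2.782 = 14.9364


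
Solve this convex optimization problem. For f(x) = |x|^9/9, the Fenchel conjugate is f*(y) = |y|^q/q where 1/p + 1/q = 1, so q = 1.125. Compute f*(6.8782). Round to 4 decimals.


The conjugate exponent q satisfies 1/p + 1/q = 1.
p = 9, so q = 9/(9 - 1) = 1.125
|y|^q = 6.8782^1.125 = 8.753
f*(6.8782) = 8.753 / 1.125 = 7.7805


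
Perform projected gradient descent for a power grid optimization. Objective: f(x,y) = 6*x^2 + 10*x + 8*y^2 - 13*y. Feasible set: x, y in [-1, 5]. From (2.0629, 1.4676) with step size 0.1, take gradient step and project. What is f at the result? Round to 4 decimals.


Step 1: Compute gradient at (2.0629, 1.4676).
grad_x = 2*6*2.0629 + 10 = 34.7548
grad_y = 2*8*1.4676 - 13 = 10.4816
Step 2: Gradient step.
x_raw = 2.0629 - 0.1*34.7548 = -1.4126
y_raw = 1.4676 - 0.1*10.4816 = 0.4194
Step 3: Project onto [-1, 5].
x_proj = clip(-1.4126) = -1.0
y_proj = clip(0.4194) = 0.4194
Step 4: Evaluate f.
f(-1.0, 0.4194) = -8.0453


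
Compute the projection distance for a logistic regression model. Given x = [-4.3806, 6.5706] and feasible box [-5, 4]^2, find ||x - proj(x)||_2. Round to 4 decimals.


Project each component onto [-5, 4].
clip(-4.3806) = -4.3806, clip(6.5706) = 4.0
Projection = [-4.3806, 4.0]
Squared diffs: [0.0, 6.608]
Distance = sqrt(6.608) = 2.5706


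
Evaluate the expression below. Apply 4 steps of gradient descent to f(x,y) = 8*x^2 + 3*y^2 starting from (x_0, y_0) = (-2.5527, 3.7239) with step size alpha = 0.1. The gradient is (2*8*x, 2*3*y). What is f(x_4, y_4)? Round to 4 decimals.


Gradient descent on f(x,y) = 8*x^2 + 3*y^2.
Starting point: (-2.5527, 3.7239), alpha = 0.1
Step 1: grad_x = 2*8*-2.5527 = -40.8432, grad_y = 2*3*3.7239 = 22.3434
  x_1 = -2.5527 - 0.1*-40.8432 = 1.5316
  y_1 = 3.7239 - 0.1*22.3434 = 1.4896
Step 2: grad_x = 2*8*1.5316 = 24.5059, grad_y = 2*3*1.4896 = 8.9374
  x_2 = 1.5316 - 0.1*24.5059 = -0.919
  y_2 = 1.4896 - 0.1*8.9374 = 0.5958
Step 3: grad_x = 2*8*-0.919 = -14.7036, grad_y = 2*3*0.5958 = 3.5749
  x_3 = -0.919 - 0.1*-14.7036 = 0.5514
  y_3 = 0.5958 - 0.1*3.5749 = 0.2383
Step 4: grad_x = 2*8*0.5514 = 8.8221, grad_y = 2*3*0.2383 = 1.43
  x_4 = 0.5514 - 0.1*8.8221 = -0.3308
  y_4 = 0.2383 - 0.1*1.43 = 0.0953
f(-0.3308, 0.0953) = 8*(-0.3308)^2 + 3*0.0953^2 = 0.9029


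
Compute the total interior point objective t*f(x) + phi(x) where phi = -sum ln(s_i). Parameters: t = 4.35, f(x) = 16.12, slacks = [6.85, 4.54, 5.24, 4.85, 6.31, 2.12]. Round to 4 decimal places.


Step 1: Compute log-barrier.
ln values: [1.9242, 1.5129, 1.6563, 1.579, 1.8421, 0.7514]
phi = -(1.9242 + 1.5129 + 1.6563 + 1.579 + 1.8421 + 0.7514) = -9.266
Step 2: Compute augmented objective.
t*f(x) = 4.35*16.12 = 70.122
Total = 70.122 - 9.266 = 60.856


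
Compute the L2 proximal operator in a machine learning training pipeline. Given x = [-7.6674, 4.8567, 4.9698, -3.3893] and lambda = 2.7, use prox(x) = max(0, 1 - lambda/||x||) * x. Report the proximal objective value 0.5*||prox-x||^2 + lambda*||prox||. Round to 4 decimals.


Step 1: Compute ||x||.
||x|| = 10.8887
Step 2: Compute scaling factor.
scale = max(0, 1 - 2.7/10.8887) = 0.752
Step 3: prox(x) = [-5.7662, 3.6524, 3.7375, -2.5489]
||prox(x)|| = 8.1887
Step 4: Proximal objective.
0.5*||prox-x||^2 = 3.645
lambda*||prox|| = 22.1095
Total = 25.7544


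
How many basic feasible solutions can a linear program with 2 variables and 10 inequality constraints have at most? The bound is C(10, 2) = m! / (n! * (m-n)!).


Each vertex corresponds to some choice of n active constraints out of m, so the number of vertices is at most C(m, n) = m! / (n!(m-n)!).
m = 10, n = 2
Numerator: 10 * 9
Denominator: 2! = 2
C(10, 2) = 45


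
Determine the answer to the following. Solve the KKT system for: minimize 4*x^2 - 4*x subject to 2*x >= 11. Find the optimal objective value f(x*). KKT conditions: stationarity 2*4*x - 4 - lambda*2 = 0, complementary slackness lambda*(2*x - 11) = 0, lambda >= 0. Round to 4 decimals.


Step 1: Try lambda = 0 (constraint inactive).
x_unc = 4/(2*4) = 0.5
Check: 2*0.5 = 1.0 < 11 -- violated!
Step 2: Constraint must be active: 2*x = 11
x* = 11/2 = 5.5
lambda = (2*4*5.5 - 4)/2 = 20.0
Step 3: Compute optimal value.
f(x*) = 4*5.5^2 - 4*5.5 = 99.0


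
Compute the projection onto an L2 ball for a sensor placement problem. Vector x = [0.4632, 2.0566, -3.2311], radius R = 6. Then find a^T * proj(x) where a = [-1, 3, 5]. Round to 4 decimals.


Step 1: Compute ||x|| (intermediates to 6 decimals).
||x|| = sqrt(0.4632^2 + 2.0566^2 + (-3.2311)^2) = 3.858
Step 2: Project.
Since ||x|| <= R, proj = x (no scaling needed).
proj(x) = [0.4632, 2.0566, -3.2311]
Step 3: Dot product.
a^T * proj(x) = -1*0.4632 + 3*2.0566 + 5*(-3.2311) = -10.4489


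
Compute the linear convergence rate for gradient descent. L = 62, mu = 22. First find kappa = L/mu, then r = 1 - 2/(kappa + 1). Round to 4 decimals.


Step 1: Compute the condition number.
kappa = L/mu = 62/22 = 2.8182
Step 2: Compute the convergence rate.
r = 1 - 2/(kappa + 1) = 1 - 2*mu/(L + mu) = (L - mu)/(L + mu) = 40/84 = 0.4762


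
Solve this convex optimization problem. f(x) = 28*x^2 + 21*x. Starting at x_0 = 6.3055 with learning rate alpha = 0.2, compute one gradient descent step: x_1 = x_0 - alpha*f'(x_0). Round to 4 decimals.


We compute the gradient at x_0 and apply the update.
f'(x) = 56*x + 21
f'(6.3055) = 56*6.3055 + 21 = 374.108
x_1 = 6.3055 - 0.2*374.108 = -68.5161


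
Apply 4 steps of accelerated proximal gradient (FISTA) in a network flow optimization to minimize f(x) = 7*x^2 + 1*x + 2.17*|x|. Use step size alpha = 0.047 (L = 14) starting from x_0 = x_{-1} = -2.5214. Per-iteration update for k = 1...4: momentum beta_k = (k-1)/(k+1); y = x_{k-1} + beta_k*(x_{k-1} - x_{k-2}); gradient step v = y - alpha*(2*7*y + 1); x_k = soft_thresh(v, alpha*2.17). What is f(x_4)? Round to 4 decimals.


FISTA on f(x) = 7*x^2 + 1*x + 2.17*|x|
L = 14, alpha = 0.047
Iteration 1: beta = 0.0, y = -2.5214 + 0.0*(-2.5214 + 2.5214) = -2.5214
  grad(y) = -34.2996, v = y - alpha*grad = -0.9093
  prox(v) = soft_thresh(-0.9093, 0.102) = -0.8073
Iteration 2: beta = 0.3333, y = -0.8073 + 0.3333*(-0.8073 + 2.5214) = -0.236
  grad(y) = -2.3036, v = y - alpha*grad = -0.1277
  prox(v) = soft_thresh(-0.1277, 0.102) = -0.0257
Iteration 3: beta = 0.5, y = -0.0257 + 0.5*(-0.0257 + 0.8073) = 0.3651
  grad(y) = 6.1113, v = y - alpha*grad = 0.0779
  prox(v) = soft_thresh(0.0779, 0.102) = 0.0
Iteration 4: beta = 0.6, y = 0.0 + 0.6*(0.0 + 0.0257) = 0.0154
  grad(y) = 1.216, v = y - alpha*grad = -0.0417
  prox(v) = soft_thresh(-0.0417, 0.102) = 0.0
f(x_4) = 7*0.0^2 + 1*0.0 + 2.17*|0.0| = 0.0


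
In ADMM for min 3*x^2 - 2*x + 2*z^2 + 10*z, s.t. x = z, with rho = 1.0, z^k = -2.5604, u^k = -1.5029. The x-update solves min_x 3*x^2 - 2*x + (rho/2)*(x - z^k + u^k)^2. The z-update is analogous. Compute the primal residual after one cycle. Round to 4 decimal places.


ADMM iteration with rho = 1.0, z^k = -2.5604, u^k = -1.5029
Step 1: x-update.
Minimize 3*x^2 - 2*x + (1.0/2)*(x + 2.5604 - 1.5029)^2
FOC: (2*3 + 1.0)*x = 2 + 1.0*(-2.5604 + 1.5029)
x^{k+1} = 0.1346
Step 2: z-update.
Minimize 2*z^2 + 10*z + (1.0/2)*(0.1346 - z - 1.5029)^2
FOC: (2*2 + 1.0)*z = -10 + 1.0*(0.1346 - 1.5029)
z^{k+1} = -2.2737
Step 3: u-update.
u^{k+1} = -1.5029 + 0.1346 + 2.2737 = 0.9054
Step 4: Primal residual = |0.1346 + 2.2737| = 2.4083


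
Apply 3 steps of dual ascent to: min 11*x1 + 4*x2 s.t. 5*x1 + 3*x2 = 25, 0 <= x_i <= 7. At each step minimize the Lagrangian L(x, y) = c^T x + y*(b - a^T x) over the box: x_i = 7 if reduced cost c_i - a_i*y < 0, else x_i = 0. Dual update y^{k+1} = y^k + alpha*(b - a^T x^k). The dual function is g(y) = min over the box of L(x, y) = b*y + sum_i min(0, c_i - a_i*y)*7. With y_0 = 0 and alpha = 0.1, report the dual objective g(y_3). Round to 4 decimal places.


Dual ascent for LP: min 11*x1 + 4*x2, 5*x1 + 3*x2 = 25, 0 <= x_i <= 7
Step 1: y^k = 0.0, reduced costs: (11.0, 4.0)
  x^k = (0.0, 0.0), subgradient = b - a^T x = 25.0
  y^{k+1} = 0.0 + 0.1*25.0 = 2.5
Step 2: y^k = 2.5, reduced costs: (-1.5, -3.5)
  x^k = (7.0, 7.0), subgradient = b - a^T x = -31.0
  y^{k+1} = 2.5 + 0.1*-31.0 = -0.6
Step 3: y^k = -0.6, reduced costs: (14.0, 5.8)
  x^k = (0.0, 0.0), subgradient = b - a^T x = 25.0
  y^{k+1} = -0.6 + 0.1*25.0 = 1.9
Dual objective at y_3 = 1.9: reduced costs (1.5, -1.7), box minimizer x = (0.0, 7.0)
g(y_3) = b*y + (c1 - a1*y)*x1 + (c2 - a2*y)*x2 = 25*1.9 + 1.5*0.0 + (-1.7)*7.0 = 47.5 + 0.0 - 11.9 = 35.6


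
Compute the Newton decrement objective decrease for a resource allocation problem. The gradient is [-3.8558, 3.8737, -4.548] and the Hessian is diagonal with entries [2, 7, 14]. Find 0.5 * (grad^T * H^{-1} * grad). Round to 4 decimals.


Step 1: H is diagonal, so H^(-1) * g = [-1.9279, 0.5534, -0.3249].
Step 2: g^T H^(-1) g = sum_i g_i^2 / H_ii
  = (-3.8558)^2/2 + (3.8737)^2/7 + (-4.548)^2/14
  = 7.4336 + 2.1437 + 1.4775 = 11.0547
Step 3: Objective decrease = 0.5 * g^T H^(-1) g = 5.5273


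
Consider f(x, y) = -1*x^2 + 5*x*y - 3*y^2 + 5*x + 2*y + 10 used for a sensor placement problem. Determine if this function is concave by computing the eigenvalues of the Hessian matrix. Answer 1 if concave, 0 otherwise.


The Hessian of f(x,y) = -1*x^2 + 5*x*y - 3*y^2 + 5*x + 2*y + 10 is:
H = [[-2, 5], [5, -6]]
Trace = -2 - 6 = -8
Determinant = -2*-6 - (5)^2 = -13
Discriminant = (-8)^2 - 4*-13 = 116.0
Eigenvalues: lambda_1 = -9.3852, lambda_2 = 1.3852
The function is not concave.

0


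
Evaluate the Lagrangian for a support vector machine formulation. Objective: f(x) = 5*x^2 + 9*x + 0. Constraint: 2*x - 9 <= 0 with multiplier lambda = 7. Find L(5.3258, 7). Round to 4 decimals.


Step 1: Evaluate f(x).
f(5.3258) = 5*5.3258^2 + 9*5.3258 + 0 = 189.7529
Step 2: Evaluate g(x).
g(5.3258) = 2*5.3258 - 9 = 1.6516
Step 3: Compute Lagrangian.
L = 189.7529 + 7*1.6516 = 201.3141


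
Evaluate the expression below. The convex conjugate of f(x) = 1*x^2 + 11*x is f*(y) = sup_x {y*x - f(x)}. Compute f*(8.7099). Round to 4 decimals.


f*(y) = sup_x {y*x - a*x^2 - b*x} = sup_x {(y-b)*x - a*x^2}
FOC: (y - b) - 2a*x = 0 => x* = (y - b)/(2a)
x* = (8.7099 - 11)/(2*1) = -1.1451
f*(8.7099) = (y-b)^2/(4a) = (8.7099 - 11)^2/(4*1)
= 5.2446/4 = 1.3111


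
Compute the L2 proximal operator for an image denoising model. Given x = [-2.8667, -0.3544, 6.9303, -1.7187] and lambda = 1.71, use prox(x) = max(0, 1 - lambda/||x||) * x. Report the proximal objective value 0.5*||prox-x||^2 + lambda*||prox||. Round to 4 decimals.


Step 1: Compute ||x||.
||x|| = 7.7024
Step 2: Compute scaling factor.
scale = max(0, 1 - 1.71/7.7024) = 0.778
Step 3: prox(x) = [-2.2303, -0.2757, 5.3917, -1.3371]
||prox(x)|| = 5.9924
Step 4: Proximal objective.
0.5*||prox-x||^2 = 1.4621
lambda*||prox|| = 10.247
Total = 11.709


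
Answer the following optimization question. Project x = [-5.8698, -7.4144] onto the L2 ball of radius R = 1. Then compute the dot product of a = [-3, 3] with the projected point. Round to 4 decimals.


Step 1: Compute ||x|| (intermediates to 6 decimals).
||x|| = sqrt((-5.8698)^2 + (-7.4144)^2) = 9.456632
Step 2: Project.
Since ||x|| > R, scale = R/||x|| = 1/9.456632 = 0.105746, proj(x) = scale * x
proj(x) = [-0.620708, -0.784043]
Step 3: Dot product.
a^T * proj(x) = -3*(-0.620708) + 3*(-0.784043) = -0.49


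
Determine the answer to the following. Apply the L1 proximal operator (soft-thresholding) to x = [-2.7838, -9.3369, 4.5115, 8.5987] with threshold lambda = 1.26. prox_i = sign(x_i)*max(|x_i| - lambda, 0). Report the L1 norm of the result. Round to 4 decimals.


Soft-thresholding with lambda = 1.26:
prox(-2.7838) = sign(-2.7838)*max(|-2.7838| - 1.26, 0) = -1.5238
prox(-9.3369) = sign(-9.3369)*max(|-9.3369| - 1.26, 0) = -8.0769
prox(4.5115) = sign(4.5115)*max(|4.5115| - 1.26, 0) = 3.2515
prox(8.5987) = sign(8.5987)*max(|8.5987| - 1.26, 0) = 7.3387
prox(x) = [-1.5238, -8.0769, 3.2515, 7.3387]
||prox(x)||_1 = 1.5238 + 8.0769 + 3.2515 + 7.3387 = 20.1909


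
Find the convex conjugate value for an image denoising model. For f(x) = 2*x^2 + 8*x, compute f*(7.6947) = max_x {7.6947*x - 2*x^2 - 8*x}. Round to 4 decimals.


f*(y) = sup_x {y*x - a*x^2 - b*x} = sup_x {(y-b)*x - a*x^2}
FOC: (y - b) - 2a*x = 0 => x* = (y - b)/(2a)
x* = (7.6947 - 8)/(2*2) = -0.0763
f*(7.6947) = (y-b)^2/(4a) = (7.6947 - 8)^2/(4*2)
= 0.0932/8 = 0.0117


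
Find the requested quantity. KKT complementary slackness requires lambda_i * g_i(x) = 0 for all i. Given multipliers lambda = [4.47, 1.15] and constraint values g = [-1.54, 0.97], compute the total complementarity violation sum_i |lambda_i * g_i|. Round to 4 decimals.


KKT complementary slackness check:
lambda_1 * g_1 = 4.47 * -1.54 = -6.8838
lambda_2 * g_2 = 1.15 * 0.97 = 1.1155
Total violation = 6.8838 + 1.1155 = 7.9993


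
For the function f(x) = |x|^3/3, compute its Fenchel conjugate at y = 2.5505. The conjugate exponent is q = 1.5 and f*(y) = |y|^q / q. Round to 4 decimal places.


The conjugate exponent q satisfies 1/p + 1/q = 1.
p = 3, so q = 3/(3 - 1) = 1.5
|y|^q = 2.5505^1.5 = 4.0732
f*(2.5505) = 4.0732 / 1.5 = 2.7155


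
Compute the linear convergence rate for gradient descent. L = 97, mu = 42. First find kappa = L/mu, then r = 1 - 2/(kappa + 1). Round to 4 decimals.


Step 1: Compute the condition number.
kappa = L/mu = 97/42 = 2.3095
Step 2: Compute the convergence rate.
r = 1 - 2/(kappa + 1) = 1 - 2*mu/(L + mu) = (L - mu)/(L + mu) = 55/139 = 0.3957


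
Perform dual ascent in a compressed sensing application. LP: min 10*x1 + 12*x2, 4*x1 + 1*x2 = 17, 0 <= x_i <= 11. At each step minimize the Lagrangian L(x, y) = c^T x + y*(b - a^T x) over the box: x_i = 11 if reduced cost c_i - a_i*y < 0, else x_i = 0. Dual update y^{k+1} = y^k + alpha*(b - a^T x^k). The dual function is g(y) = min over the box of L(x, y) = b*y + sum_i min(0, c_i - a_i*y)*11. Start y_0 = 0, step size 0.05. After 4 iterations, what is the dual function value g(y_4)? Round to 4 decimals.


Dual ascent for LP: min 10*x1 + 12*x2, 4*x1 + 1*x2 = 17, 0 <= x_i <= 11
Step 1: y^k = 0.0, reduced costs: (10.0, 12.0)
  x^k = (0.0, 0.0), subgradient = b - a^T x = 17.0
  y^{k+1} = 0.0 + 0.05*17.0 = 0.85
Step 2: y^k = 0.85, reduced costs: (6.6, 11.15)
  x^k = (0.0, 0.0), subgradient = b - a^T x = 17.0
  y^{k+1} = 0.85 + 0.05*17.0 = 1.7
Step 3: y^k = 1.7, reduced costs: (3.2, 10.3)
  x^k = (0.0, 0.0), subgradient = b - a^T x = 17.0
  y^{k+1} = 1.7 + 0.05*17.0 = 2.55
Step 4: y^k = 2.55, reduced costs: (-0.2, 9.45)
  x^k = (11.0, 0.0), subgradient = b - a^T x = -27.0
  y^{k+1} = 2.55 + 0.05*-27.0 = 1.2
Dual objective at y_4 = 1.2: reduced costs (5.2, 10.8), box minimizer x = (0.0, 0.0)
g(y_4) = b*y + (c1 - a1*y)*x1 + (c2 - a2*y)*x2 = 17*1.2 + 5.2*0.0 + 10.8*0.0 = 20.4 + 0.0 + 0.0 = 20.4


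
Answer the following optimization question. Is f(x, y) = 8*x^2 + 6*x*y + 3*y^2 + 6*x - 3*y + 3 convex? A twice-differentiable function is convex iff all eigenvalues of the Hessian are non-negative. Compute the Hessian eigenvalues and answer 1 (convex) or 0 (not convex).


The Hessian of f(x,y) = 8*x^2 + 6*x*y + 3*y^2 + 6*x - 3*y + 3 is:
H = [[16, 6], [6, 6]]
Trace = 16 + 6 = 22
Determinant = 16*6 - (6)^2 = 60
Discriminant = (22)^2 - 4*60 = 244.0
Eigenvalues: lambda_1 = 3.1898, lambda_2 = 18.8102
The function is convex.

1


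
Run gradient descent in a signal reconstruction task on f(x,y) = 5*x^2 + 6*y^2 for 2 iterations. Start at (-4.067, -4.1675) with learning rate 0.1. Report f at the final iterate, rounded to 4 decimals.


Gradient descent on f(x,y) = 5*x^2 + 6*y^2.
Starting point: (-4.067, -4.1675), alpha = 0.1
Step 1: grad_x = 2*5*-4.067 = -40.67, grad_y = 2*6*-4.1675 = -50.01
  x_1 = -4.067 - 0.1*-40.67 = 0.0
  y_1 = -4.1675 - 0.1*-50.01 = 0.8335
Step 2: grad_x = 2*5*0.0 = 0.0, grad_y = 2*6*0.8335 = 10.002
  x_2 = 0.0 - 0.1*0.0 = 0.0
  y_2 = 0.8335 - 0.1*10.002 = -0.1667
f(0.0, -0.1667) = 5*0.0^2 + 6*(-0.1667)^2 = 0.1667


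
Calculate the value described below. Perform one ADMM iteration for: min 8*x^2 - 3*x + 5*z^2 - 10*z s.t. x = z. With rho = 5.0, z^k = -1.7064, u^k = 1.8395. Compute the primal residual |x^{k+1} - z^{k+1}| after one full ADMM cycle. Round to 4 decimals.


ADMM iteration with rho = 5.0, z^k = -1.7064, u^k = 1.8395
Step 1: x-update.
Minimize 8*x^2 - 3*x + (5.0/2)*(x + 1.7064 + 1.8395)^2
FOC: (2*8 + 5.0)*x = 3 + 5.0*(-1.7064 - 1.8395)
x^{k+1} = -0.7014
Step 2: z-update.
Minimize 5*z^2 - 10*z + (5.0/2)*(-0.7014 - z + 1.8395)^2
FOC: (2*5 + 5.0)*z = 10 + 5.0*(-0.7014 + 1.8395)
z^{k+1} = 1.046
Step 3: u-update.
u^{k+1} = 1.8395 - 0.7014 - 1.046 = 0.0921
Step 4: Primal residual = |-0.7014 - 1.046| = 1.7474


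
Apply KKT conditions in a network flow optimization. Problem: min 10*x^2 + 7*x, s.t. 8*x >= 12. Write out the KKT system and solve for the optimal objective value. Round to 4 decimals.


Step 1: Try lambda = 0 (constraint inactive).
x_unc = -7/(2*10) = -0.35
Check: 8*-0.35 = -2.8 < 12 -- violated!
Step 2: Constraint must be active: 8*x = 12
x* = 12/8 = 1.5
lambda = (2*10*1.5 + 7)/8 = 4.625
Step 3: Compute optimal value.
f(x*) = 10*1.5^2 + 7*1.5 = 33.0


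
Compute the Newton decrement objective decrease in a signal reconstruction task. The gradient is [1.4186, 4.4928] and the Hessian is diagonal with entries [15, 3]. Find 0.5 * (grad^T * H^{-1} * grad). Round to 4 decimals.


Step 1: H is diagonal, so H^(-1) * g = [0.0946, 1.4976].
Step 2: g^T H^(-1) g = sum_i g_i^2 / H_ii
  = (1.4186)^2/15 + (4.4928)^2/3
  = 0.1342 + 6.7284 = 6.8626
Step 3: Objective decrease = 0.5 * g^T H^(-1) g = 3.4313


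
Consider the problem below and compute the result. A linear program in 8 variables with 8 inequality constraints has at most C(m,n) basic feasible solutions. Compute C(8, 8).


Each vertex corresponds to some choice of n active constraints out of m, so the number of vertices is at most C(m, n) = m! / (n!(m-n)!).
m = 8, n = 8
Numerator: 8 * 7 * 6 * 5 * 4 * 3 * 2 * 1
Denominator: 8! = 40320
C(8, 8) = 1


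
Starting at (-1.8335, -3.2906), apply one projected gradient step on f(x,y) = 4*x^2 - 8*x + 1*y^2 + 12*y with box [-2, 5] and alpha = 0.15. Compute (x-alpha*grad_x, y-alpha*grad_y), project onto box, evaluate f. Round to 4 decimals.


Step 1: Compute gradient at (-1.8335, -3.2906).
grad_x = 2*4*-1.8335 - 8 = -22.668
grad_y = 2*1*-3.2906 + 12 = 5.4188
Step 2: Gradient step.
x_raw = -1.8335 - 0.15*-22.668 = 1.5667
y_raw = -3.2906 - 0.15*5.4188 = -4.1034
Step 3: Project onto [-2, 5].
x_proj = clip(1.5667) = 1.5667
y_proj = clip(-4.1034) = -2.0
Step 4: Evaluate f.
f(1.5667, -2.0) = -22.7154


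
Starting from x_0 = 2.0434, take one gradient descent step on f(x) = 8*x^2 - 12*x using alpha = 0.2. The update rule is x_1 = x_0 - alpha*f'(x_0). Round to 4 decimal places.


We compute the gradient at x_0 and apply the update.
f'(x) = 16*x - 12
f'(2.0434) = 16*2.0434 - 12 = 20.6944
x_1 = 2.0434 - 0.2*20.6944 = -2.0955


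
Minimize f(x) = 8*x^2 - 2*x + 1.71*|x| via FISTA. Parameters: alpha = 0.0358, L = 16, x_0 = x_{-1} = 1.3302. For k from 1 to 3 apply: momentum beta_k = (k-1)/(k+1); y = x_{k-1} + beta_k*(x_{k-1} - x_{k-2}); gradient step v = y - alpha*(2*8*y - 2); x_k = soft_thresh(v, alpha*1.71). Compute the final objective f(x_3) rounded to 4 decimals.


FISTA on f(x) = 8*x^2 - 2*x + 1.71*|x|
L = 16, alpha = 0.0358
Iteration 1: beta = 0.0, y = 1.3302 + 0.0*(1.3302 - 1.3302) = 1.3302
  grad(y) = 19.2832, v = y - alpha*grad = 0.6399
  prox(v) = soft_thresh(0.6399, 0.0612) = 0.5786
Iteration 2: beta = 0.3333, y = 0.5786 + 0.3333*(0.5786 - 1.3302) = 0.3281
  grad(y) = 3.25, v = y - alpha*grad = 0.2118
  prox(v) = soft_thresh(0.2118, 0.0612) = 0.1506
Iteration 3: beta = 0.5, y = 0.1506 + 0.5*(0.1506 - 0.5786) = -0.0635
  grad(y) = -3.0158, v = y - alpha*grad = 0.0445
  prox(v) = soft_thresh(0.0445, 0.0612) = 0.0
f(x_3) = 8*0.0^2 - 2*0.0 + 1.71*|0.0| = 0.0


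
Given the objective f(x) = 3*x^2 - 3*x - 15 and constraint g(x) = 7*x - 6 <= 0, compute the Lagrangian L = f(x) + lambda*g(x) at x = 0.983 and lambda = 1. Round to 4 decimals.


Step 1: Evaluate f(x).
f(0.983) = 3*0.983^2 - 3*0.983 - 15 = -15.0501
Step 2: Evaluate g(x).
g(0.983) = 7*0.983 - 6 = 0.881
Step 3: Compute Lagrangian.
L = -15.0501 + 1*0.881 = -14.1691


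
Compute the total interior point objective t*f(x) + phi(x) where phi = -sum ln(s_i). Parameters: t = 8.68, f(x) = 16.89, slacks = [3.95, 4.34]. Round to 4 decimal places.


Step 1: Compute log-barrier.
ln values: [1.3737, 1.4679]
phi = -(1.3737 + 1.4679) = -2.8416
Step 2: Compute augmented objective.
t*f(x) = 8.68*16.89 = 146.6052
Total = 146.6052 - 2.8416 = 143.7636


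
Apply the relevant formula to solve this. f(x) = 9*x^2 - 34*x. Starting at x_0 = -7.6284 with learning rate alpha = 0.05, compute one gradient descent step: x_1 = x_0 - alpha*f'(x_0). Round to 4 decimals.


We compute the gradient at x_0 and apply the update.
f'(x) = 18*x - 34
f'(-7.6284) = 18*-7.6284 - 34 = -171.3112
x_1 = -7.6284 - 0.05*-171.3112 = 0.9372


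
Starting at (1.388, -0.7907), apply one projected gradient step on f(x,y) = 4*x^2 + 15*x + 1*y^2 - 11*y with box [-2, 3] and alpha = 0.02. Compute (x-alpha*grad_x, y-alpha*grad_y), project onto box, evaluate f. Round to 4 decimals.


Step 1: Compute gradient at (1.388, -0.7907).
grad_x = 2*4*1.388 + 15 = 26.104
grad_y = 2*1*-0.7907 - 11 = -12.5814
Step 2: Gradient step.
x_raw = 1.388 - 0.02*26.104 = 0.8659
y_raw = -0.7907 - 0.02*-12.5814 = -0.5391
Step 3: Project onto [-2, 3].
x_proj = clip(0.8659) = 0.8659
y_proj = clip(-0.5391) = -0.5391
Step 4: Evaluate f.
f(0.8659, -0.5391) = 22.2085


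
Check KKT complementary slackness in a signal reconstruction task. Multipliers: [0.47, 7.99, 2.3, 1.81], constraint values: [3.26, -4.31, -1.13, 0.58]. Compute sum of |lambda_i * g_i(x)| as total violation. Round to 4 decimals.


KKT complementary slackness check:
lambda_1 * g_1 = 0.47 * 3.26 = 1.5322
lambda_2 * g_2 = 7.99 * -4.31 = -34.4369
lambda_3 * g_3 = 2.3 * -1.13 = -2.599
lambda_4 * g_4 = 1.81 * 0.58 = 1.0498
Total violation = 1.5322 + 34.4369 + 2.599 + 1.0498 = 39.6179


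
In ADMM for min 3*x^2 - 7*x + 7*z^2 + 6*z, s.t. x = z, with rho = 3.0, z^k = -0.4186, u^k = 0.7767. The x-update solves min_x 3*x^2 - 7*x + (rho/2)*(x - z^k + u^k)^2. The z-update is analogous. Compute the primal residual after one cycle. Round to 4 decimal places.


ADMM iteration with rho = 3.0, z^k = -0.4186, u^k = 0.7767
Step 1: x-update.
Minimize 3*x^2 - 7*x + (3.0/2)*(x + 0.4186 + 0.7767)^2
FOC: (2*3 + 3.0)*x = 7 + 3.0*(-0.4186 - 0.7767)
x^{k+1} = 0.3793
Step 2: z-update.
Minimize 7*z^2 + 6*z + (3.0/2)*(0.3793 - z + 0.7767)^2
FOC: (2*7 + 3.0)*z = -6 + 3.0*(0.3793 + 0.7767)
z^{k+1} = -0.1489
Step 3: u-update.
u^{k+1} = 0.7767 + 0.3793 + 0.1489 = 1.305
Step 4: Primal residual = |0.3793 + 0.1489| = 0.5283


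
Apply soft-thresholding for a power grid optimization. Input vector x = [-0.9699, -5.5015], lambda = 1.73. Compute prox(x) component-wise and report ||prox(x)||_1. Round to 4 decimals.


Soft-thresholding with lambda = 1.73:
prox(-0.9699) = sign(-0.9699)*max(|-0.9699| - 1.73, 0) = 0.0
prox(-5.5015) = sign(-5.5015)*max(|-5.5015| - 1.73, 0) = -3.7715
prox(x) = [0.0, -3.7715]
||prox(x)||_1 = 0.0 + 3.7715 = 3.7715


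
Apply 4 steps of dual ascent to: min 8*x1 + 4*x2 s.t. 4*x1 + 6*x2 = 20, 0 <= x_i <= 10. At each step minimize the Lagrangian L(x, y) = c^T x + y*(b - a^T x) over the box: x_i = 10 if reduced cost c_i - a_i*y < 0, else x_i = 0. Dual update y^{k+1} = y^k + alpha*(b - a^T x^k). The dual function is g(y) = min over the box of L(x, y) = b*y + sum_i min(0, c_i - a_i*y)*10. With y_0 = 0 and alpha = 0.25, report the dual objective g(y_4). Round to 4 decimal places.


Dual ascent for LP: min 8*x1 + 4*x2, 4*x1 + 6*x2 = 20, 0 <= x_i <= 10
Step 1: y^k = 0.0, reduced costs: (8.0, 4.0)
  x^k = (0.0, 0.0), subgradient = b - a^T x = 20.0
  y^{k+1} = 0.0 + 0.25*20.0 = 5.0
Step 2: y^k = 5.0, reduced costs: (-12.0, -26.0)
  x^k = (10.0, 10.0), subgradient = b - a^T x = -80.0
  y^{k+1} = 5.0 + 0.25*-80.0 = -15.0
Step 3: y^k = -15.0, reduced costs: (68.0, 94.0)
  x^k = (0.0, 0.0), subgradient = b - a^T x = 20.0
  y^{k+1} = -15.0 + 0.25*20.0 = -10.0
Step 4: y^k = -10.0, reduced costs: (48.0, 64.0)
  x^k = (0.0, 0.0), subgradient = b - a^T x = 20.0
  y^{k+1} = -10.0 + 0.25*20.0 = -5.0
Dual objective at y_4 = -5.0: reduced costs (28.0, 34.0), box minimizer x = (0.0, 0.0)
g(y_4) = b*y + (c1 - a1*y)*x1 + (c2 - a2*y)*x2 = 20*(-5.0) + 28.0*0.0 + 34.0*0.0 = -100.0 + 0.0 + 0.0 = -100.0


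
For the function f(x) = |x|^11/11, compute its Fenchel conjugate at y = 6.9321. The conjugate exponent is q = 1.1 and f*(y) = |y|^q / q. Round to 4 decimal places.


The conjugate exponent q satisfies 1/p + 1/q = 1.
p = 11, so q = 11/(11 - 1) = 1.1
|y|^q = 6.9321^1.1 = 8.413
f*(6.9321) = 8.413 / 1.1 = 7.6482


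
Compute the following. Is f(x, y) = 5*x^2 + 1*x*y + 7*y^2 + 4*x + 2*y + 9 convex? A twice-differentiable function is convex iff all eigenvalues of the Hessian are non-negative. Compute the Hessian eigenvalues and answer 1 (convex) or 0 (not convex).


The Hessian of f(x,y) = 5*x^2 + 1*x*y + 7*y^2 + 4*x + 2*y + 9 is:
H = [[10, 1], [1, 14]]
Trace = 10 + 14 = 24
Determinant = 10*14 - (1)^2 = 139
Discriminant = (24)^2 - 4*139 = 20.0
Eigenvalues: lambda_1 = 9.7639, lambda_2 = 14.2361
The function is convex.

1


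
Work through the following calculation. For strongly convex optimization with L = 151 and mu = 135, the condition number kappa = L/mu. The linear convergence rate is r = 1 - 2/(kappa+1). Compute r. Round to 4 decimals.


Step 1: Compute the condition number.
kappa = L/mu = 151/135 = 1.1185
Step 2: Compute the convergence rate.
r = 1 - 2/(kappa + 1) = 1 - 2*mu/(L + mu) = (L - mu)/(L + mu) = 16/286 = 0.0559


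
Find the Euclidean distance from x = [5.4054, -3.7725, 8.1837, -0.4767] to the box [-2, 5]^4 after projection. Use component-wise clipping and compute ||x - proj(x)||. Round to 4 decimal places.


Project each component onto [-2, 5].
clip(5.4054) = 5.0, clip(-3.7725) = -2.0, clip(8.1837) = 5.0, clip(-0.4767) = -0.4767
Projection = [5.0, -2.0, 5.0, -0.4767]
Squared diffs: [0.1643, 3.1418, 10.1359, 0.0]
Distance = sqrt(13.442) = 3.6663


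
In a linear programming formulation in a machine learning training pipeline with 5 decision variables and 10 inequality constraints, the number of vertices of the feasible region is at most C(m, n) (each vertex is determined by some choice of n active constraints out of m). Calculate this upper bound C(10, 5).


Each vertex corresponds to some choice of n active constraints out of m, so the number of vertices is at most C(m, n) = m! / (n!(m-n)!).
m = 10, n = 5
Numerator: 10 * 9 * 8 * 7 * 6
Denominator: 5! = 120
C(10, 5) = 252


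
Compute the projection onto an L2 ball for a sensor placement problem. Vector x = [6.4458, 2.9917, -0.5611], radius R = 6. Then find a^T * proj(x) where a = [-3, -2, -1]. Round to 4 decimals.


Step 1: Compute ||x|| (intermediates to 6 decimals).
||x|| = sqrt(6.4458^2 + 2.9917^2 + (-0.5611)^2) = 7.128355
Step 2: Project.
Since ||x|| > R, scale = R/||x|| = 6/7.128355 = 0.841709, proj(x) = scale * x
proj(x) = [5.425488, 2.518141, -0.472283]
Step 3: Dot product.
a^T * proj(x) = -3*5.425488 - 2*2.518141 - 1*(-0.472283) = -20.8405


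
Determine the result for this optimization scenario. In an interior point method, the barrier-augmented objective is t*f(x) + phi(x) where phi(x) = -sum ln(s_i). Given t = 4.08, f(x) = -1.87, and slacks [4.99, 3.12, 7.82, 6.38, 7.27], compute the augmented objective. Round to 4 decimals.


Step 1: Compute log-barrier.
ln values: [1.6074, 1.1378, 2.0567, 1.8532, 1.9838]
phi = -(1.6074 + 1.1378 + 2.0567 + 1.8532 + 1.9838) = -8.6389
Step 2: Compute augmented objective.
t*f(x) = 4.08*-1.87 = -7.6296
Total = -7.6296 - 8.6389 = -16.2685


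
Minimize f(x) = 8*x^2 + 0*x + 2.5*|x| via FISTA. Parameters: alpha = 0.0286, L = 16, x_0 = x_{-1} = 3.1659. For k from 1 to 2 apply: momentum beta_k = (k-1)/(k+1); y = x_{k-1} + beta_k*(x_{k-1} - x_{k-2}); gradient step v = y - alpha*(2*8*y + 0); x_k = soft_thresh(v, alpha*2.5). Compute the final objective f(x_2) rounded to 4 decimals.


FISTA on f(x) = 8*x^2 + 0*x + 2.5*|x|
L = 16, alpha = 0.0286
Iteration 1: beta = 0.0, y = 3.1659 + 0.0*(3.1659 - 3.1659) = 3.1659
  grad(y) = 50.6544, v = y - alpha*grad = 1.7172
  prox(v) = soft_thresh(1.7172, 0.0715) = 1.6457
Iteration 2: beta = 0.3333, y = 1.6457 + 0.3333*(1.6457 - 3.1659) = 1.1389
  grad(y) = 18.2231, v = y - alpha*grad = 0.6178
  prox(v) = soft_thresh(0.6178, 0.0715) = 0.5463
f(x_2) = 8*0.5463^2 + 0*0.5463 + 2.5*|0.5463| = 3.7529


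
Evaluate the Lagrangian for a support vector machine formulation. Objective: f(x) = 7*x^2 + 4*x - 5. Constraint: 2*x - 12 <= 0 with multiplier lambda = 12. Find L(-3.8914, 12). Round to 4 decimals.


Step 1: Evaluate f(x).
f(-3.8914) = 7*(-3.8914)^2 + 4*(-3.8914) - 5 = 85.4354
Step 2: Evaluate g(x).
g(-3.8914) = 2*-3.8914 - 12 = -19.7828
Step 3: Compute Lagrangian.
L = 85.4354 + 12*-19.7828 = -151.9582


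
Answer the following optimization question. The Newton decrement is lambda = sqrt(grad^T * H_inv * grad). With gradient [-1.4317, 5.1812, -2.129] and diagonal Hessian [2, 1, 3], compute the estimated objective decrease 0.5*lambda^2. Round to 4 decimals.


Step 1: H is diagonal, so H^(-1) * g = [-0.7159, 5.1812, -0.7097].
Step 2: g^T H^(-1) g = sum_i g_i^2 / H_ii
  = (-1.4317)^2/2 + (5.1812)^2/1 + (-2.129)^2/3
  = 1.0249 + 26.8448 + 1.5109 = 29.3806
Step 3: Objective decrease = 0.5 * g^T H^(-1) g = 14.6903


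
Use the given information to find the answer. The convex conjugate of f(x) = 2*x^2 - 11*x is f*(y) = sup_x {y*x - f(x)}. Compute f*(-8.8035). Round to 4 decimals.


f*(y) = sup_x {y*x - a*x^2 - b*x} = sup_x {(y-b)*x - a*x^2}
FOC: (y - b) - 2a*x = 0 => x* = (y - b)/(2a)
x* = (-8.8035 + 11)/(2*2) = 0.5491
f*(-8.8035) = (y-b)^2/(4a) = (-8.8035 + 11)^2/(4*2)
= 4.8246/8 = 0.6031


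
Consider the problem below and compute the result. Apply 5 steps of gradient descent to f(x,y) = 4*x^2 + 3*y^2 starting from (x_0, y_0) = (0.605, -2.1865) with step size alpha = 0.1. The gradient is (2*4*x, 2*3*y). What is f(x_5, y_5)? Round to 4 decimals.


Gradient descent on f(x,y) = 4*x^2 + 3*y^2.
Starting point: (0.605, -2.1865), alpha = 0.1
Step 1: grad_x = 2*4*0.605 = 4.84, grad_y = 2*3*-2.1865 = -13.119
  x_1 = 0.605 - 0.1*4.84 = 0.121
  y_1 = -2.1865 - 0.1*-13.119 = -0.8746
Step 2: grad_x = 2*4*0.121 = 0.968, grad_y = 2*3*-0.8746 = -5.2476
  x_2 = 0.121 - 0.1*0.968 = 0.0242
  y_2 = -0.8746 - 0.1*-5.2476 = -0.3498
Step 3: grad_x = 2*4*0.0242 = 0.1936, grad_y = 2*3*-0.3498 = -2.099
  x_3 = 0.0242 - 0.1*0.1936 = 0.0048
  y_3 = -0.3498 - 0.1*-2.099 = -0.1399
Step 4: grad_x = 2*4*0.0048 = 0.0387, grad_y = 2*3*-0.1399 = -0.8396
  x_4 = 0.0048 - 0.1*0.0387 = 0.001
  y_4 = -0.1399 - 0.1*-0.8396 = -0.056
Step 5: grad_x = 2*4*0.001 = 0.0077, grad_y = 2*3*-0.056 = -0.3358
  x_5 = 0.001 - 0.1*0.0077 = 0.0002
  y_5 = -0.056 - 0.1*-0.3358 = -0.0224
f(0.0002, -0.0224) = 4*0.0002^2 + 3*(-0.0224)^2 = 0.0015


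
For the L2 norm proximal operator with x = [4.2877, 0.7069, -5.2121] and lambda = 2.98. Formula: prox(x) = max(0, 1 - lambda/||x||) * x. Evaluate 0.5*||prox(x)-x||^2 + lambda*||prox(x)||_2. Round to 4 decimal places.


Step 1: Compute ||x||.
||x|| = 6.786
Step 2: Compute scaling factor.
scale = max(0, 1 - 2.98/6.786) = 0.5609
Step 3: prox(x) = [2.4048, 0.3965, -2.9233]
||prox(x)|| = 3.806
Step 4: Proximal objective.
0.5*||prox-x||^2 = 4.4402
lambda*||prox|| = 11.3419
Total = 15.7821


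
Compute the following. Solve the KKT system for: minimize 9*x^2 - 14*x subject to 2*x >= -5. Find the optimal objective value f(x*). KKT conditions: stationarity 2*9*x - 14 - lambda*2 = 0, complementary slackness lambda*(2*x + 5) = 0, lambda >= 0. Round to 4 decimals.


Step 1: Try lambda = 0 (constraint inactive).
Stationarity: 2*9*x - 14 = 0
x* = 14/(2*9) = 7/9 = 0.7778 (rounded; the exact value 7/9 is used below)
Check constraint: 2*0.7778 = 1.5556 >= -5 -- satisfied.
Step 2: Compute optimal value.
f(x*) = 9*(7/9)^2 - 14*(7/9) = -5.4444


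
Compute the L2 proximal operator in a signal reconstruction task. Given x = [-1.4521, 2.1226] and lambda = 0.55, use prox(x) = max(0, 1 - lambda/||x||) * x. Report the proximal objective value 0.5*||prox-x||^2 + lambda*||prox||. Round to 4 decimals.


Step 1: Compute ||x||.
||x|| = 2.5718
Step 2: Compute scaling factor.
scale = max(0, 1 - 0.55/2.5718) = 0.7861
Step 3: prox(x) = [-1.1416, 1.6687]
||prox(x)|| = 2.0218
Step 4: Proximal objective.
0.5*||prox-x||^2 = 0.1513
lambda*||prox|| = 1.112
Total = 1.2632


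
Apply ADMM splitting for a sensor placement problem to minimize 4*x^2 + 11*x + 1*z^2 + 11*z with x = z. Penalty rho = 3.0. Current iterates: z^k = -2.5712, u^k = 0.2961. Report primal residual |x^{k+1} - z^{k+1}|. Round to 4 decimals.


ADMM iteration with rho = 3.0, z^k = -2.5712, u^k = 0.2961
Step 1: x-update.
Minimize 4*x^2 + 11*x + (3.0/2)*(x + 2.5712 + 0.2961)^2
FOC: (2*4 + 3.0)*x = -11 + 3.0*(-2.5712 - 0.2961)
x^{k+1} = -1.782
Step 2: z-update.
Minimize 1*z^2 + 11*z + (3.0/2)*(-1.782 - z + 0.2961)^2
FOC: (2*1 + 3.0)*z = -11 + 3.0*(-1.782 + 0.2961)
z^{k+1} = -3.0915
Step 3: u-update.
u^{k+1} = 0.2961 - 1.782 + 3.0915 = 1.6056
Step 4: Primal residual = |-1.782 + 3.0915| = 1.3095


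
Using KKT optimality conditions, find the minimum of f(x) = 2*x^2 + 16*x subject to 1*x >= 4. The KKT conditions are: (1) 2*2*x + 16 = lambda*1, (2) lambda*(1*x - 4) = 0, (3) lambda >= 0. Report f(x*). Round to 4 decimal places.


Step 1: Try lambda = 0 (constraint inactive).
x_unc = -16/(2*2) = -4.0
Check: 1*-4.0 = -4.0 < 4 -- violated!
Step 2: Constraint must be active: 1*x = 4
x* = 4/1 = 4.0
lambda = (2*2*4.0 + 16)/1 = 32.0
Step 3: Compute optimal value.
f(x*) = 2*4.0^2 + 16*4.0 = 96.0


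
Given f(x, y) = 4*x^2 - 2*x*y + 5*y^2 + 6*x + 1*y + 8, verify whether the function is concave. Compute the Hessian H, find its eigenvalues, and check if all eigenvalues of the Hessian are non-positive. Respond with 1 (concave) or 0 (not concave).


The Hessian of f(x,y) = 4*x^2 - 2*x*y + 5*y^2 + 6*x + 1*y + 8 is:
H = [[8, -2], [-2, 10]]
Trace = 8 + 10 = 18
Determinant = 8*10 - (-2)^2 = 76
Discriminant = (18)^2 - 4*76 = 20.0
Eigenvalues: lambda_1 = 6.7639, lambda_2 = 11.2361
The function is not concave.

0


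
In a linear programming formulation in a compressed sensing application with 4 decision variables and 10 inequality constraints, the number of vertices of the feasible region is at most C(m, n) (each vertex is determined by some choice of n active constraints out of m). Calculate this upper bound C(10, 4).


Each vertex corresponds to some choice of n active constraints out of m, so the number of vertices is at most C(m, n) = m! / (n!(m-n)!).
m = 10, n = 4
Numerator: 10 * 9 * 8 * 7
Denominator: 4! = 24
C(10, 4) = 210


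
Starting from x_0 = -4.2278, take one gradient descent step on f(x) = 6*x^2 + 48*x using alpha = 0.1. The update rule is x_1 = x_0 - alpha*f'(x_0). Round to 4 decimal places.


We compute the gradient at x_0 and apply the update.
f'(x) = 12*x + 48
f'(-4.2278) = 12*-4.2278 + 48 = -2.7336
x_1 = -4.2278 - 0.1*-2.7336 = -3.9544


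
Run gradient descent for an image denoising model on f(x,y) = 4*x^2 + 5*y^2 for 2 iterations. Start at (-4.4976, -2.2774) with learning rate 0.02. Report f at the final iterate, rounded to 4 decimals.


Gradient descent on f(x,y) = 4*x^2 + 5*y^2.
Starting point: (-4.4976, -2.2774), alpha = 0.02
Step 1: grad_x = 2*4*-4.4976 = -35.9808, grad_y = 2*5*-2.2774 = -22.774
  x_1 = -4.4976 - 0.02*-35.9808 = -3.778
  y_1 = -2.2774 - 0.02*-22.774 = -1.8219
Step 2: grad_x = 2*4*-3.778 = -30.2239, grad_y = 2*5*-1.8219 = -18.2192
  x_2 = -3.778 - 0.02*-30.2239 = -3.1735
  y_2 = -1.8219 - 0.02*-18.2192 = -1.4575
f(-3.1735, -1.4575) = 4*(-3.1735)^2 + 5*(-1.4575)^2 = 50.9066


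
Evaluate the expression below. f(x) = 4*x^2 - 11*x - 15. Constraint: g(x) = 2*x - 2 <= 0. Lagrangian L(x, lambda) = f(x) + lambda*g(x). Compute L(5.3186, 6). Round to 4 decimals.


Step 1: Evaluate f(x).
f(5.3186) = 4*5.3186^2 - 11*5.3186 - 15 = 39.6454
Step 2: Evaluate g(x).
g(5.3186) = 2*5.3186 - 2 = 8.6372
Step 3: Compute Lagrangian.
L = 39.6454 + 6*8.6372 = 91.4686


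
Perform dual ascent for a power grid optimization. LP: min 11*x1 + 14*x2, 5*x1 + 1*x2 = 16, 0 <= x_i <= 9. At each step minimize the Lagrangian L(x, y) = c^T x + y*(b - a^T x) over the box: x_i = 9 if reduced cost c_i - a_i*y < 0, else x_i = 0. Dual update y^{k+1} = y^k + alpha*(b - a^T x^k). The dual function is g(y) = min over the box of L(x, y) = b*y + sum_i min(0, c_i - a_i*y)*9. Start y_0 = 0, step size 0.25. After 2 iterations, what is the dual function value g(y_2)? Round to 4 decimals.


Dual ascent for LP: min 11*x1 + 14*x2, 5*x1 + 1*x2 = 16, 0 <= x_i <= 9
Step 1: y^k = 0.0, reduced costs: (11.0, 14.0)
  x^k = (0.0, 0.0), subgradient = b - a^T x = 16.0
  y^{k+1} = 0.0 + 0.25*16.0 = 4.0
Step 2: y^k = 4.0, reduced costs: (-9.0, 10.0)
  x^k = (9.0, 0.0), subgradient = b - a^T x = -29.0
  y^{k+1} = 4.0 + 0.25*-29.0 = -3.25
Dual objective at y_2 = -3.25: reduced costs (27.25, 17.25), box minimizer x = (0.0, 0.0)
g(y_2) = b*y + (c1 - a1*y)*x1 + (c2 - a2*y)*x2 = 16*(-3.25) + 27.25*0.0 + 17.25*0.0 = -52.0 + 0.0 + 0.0 = -52.0


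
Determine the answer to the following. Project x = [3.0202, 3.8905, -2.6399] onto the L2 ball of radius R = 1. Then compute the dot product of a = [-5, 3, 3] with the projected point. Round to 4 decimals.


Step 1: Compute ||x|| (intermediates to 6 decimals).
||x|| = sqrt(3.0202^2 + 3.8905^2 + (-2.6399)^2) = 5.588083
Step 2: Project.
Since ||x|| > R, scale = R/||x|| = 1/5.588083 = 0.178952, proj(x) = scale * x
proj(x) = [0.540471, 0.696213, -0.472415]
Step 3: Dot product.
a^T * proj(x) = -5*0.540471 + 3*0.696213 + 3*(-0.472415) = -2.031


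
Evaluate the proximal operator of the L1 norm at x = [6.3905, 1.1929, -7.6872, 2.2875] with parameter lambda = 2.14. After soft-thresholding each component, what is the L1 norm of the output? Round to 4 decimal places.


Soft-thresholding with lambda = 2.14:
prox(6.3905) = sign(6.3905)*max(|6.3905| - 2.14, 0) = 4.2505
prox(1.1929) = sign(1.1929)*max(|1.1929| - 2.14, 0) = 0.0
prox(-7.6872) = sign(-7.6872)*max(|-7.6872| - 2.14, 0) = -5.5472
prox(2.2875) = sign(2.2875)*max(|2.2875| - 2.14, 0) = 0.1475
prox(x) = [4.2505, 0.0, -5.5472, 0.1475]
||prox(x)||_1 = 4.2505 + 0.0 + 5.5472 + 0.1475 = 9.9452


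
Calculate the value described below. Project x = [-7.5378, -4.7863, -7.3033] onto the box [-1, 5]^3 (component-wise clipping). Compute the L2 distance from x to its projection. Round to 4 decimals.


Project each component onto [-1, 5].
clip(-7.5378) = -1.0, clip(-4.7863) = -1.0, clip(-7.3033) = -1.0
Projection = [-1.0, -1.0, -1.0]
Squared diffs: [42.7428, 14.3361, 39.7316]
Distance = sqrt(96.8105) = 9.8392


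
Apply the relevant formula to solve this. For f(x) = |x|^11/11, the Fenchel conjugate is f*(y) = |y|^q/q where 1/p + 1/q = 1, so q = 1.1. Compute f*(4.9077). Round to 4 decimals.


The conjugate exponent q satisfies 1/p + 1/q = 1.
p = 11, so q = 11/(11 - 1) = 1.1
|y|^q = 4.9077^1.1 = 5.7539
f*(4.9077) = 5.7539 / 1.1 = 5.2309


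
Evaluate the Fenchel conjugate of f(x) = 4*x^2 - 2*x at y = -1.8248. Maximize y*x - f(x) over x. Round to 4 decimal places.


f*(y) = sup_x {y*x - a*x^2 - b*x} = sup_x {(y-b)*x - a*x^2}
FOC: (y - b) - 2a*x = 0 => x* = (y - b)/(2a)
x* = (-1.8248 + 2)/(2*4) = 0.0219
f*(-1.8248) = (y-b)^2/(4a) = (-1.8248 + 2)^2/(4*4)
= 0.0307/16 = 0.0019
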